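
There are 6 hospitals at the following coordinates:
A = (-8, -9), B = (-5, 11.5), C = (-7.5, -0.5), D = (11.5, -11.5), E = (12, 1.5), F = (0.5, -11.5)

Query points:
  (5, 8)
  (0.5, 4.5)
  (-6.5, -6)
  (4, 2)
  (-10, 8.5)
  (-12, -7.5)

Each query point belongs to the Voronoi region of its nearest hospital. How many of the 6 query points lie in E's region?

(5, 8) — d² to each: A:458, B:112.25, C:228.5, D:422.5, E:91.25, F:400.5 → nearest is E
(0.5, 4.5) — d² to each: A:254.5, B:79.25, C:89, D:377, E:141.25, F:256 → nearest is B
(-6.5, -6) — d² to each: A:11.25, B:308.5, C:31.25, D:354.25, E:398.5, F:79.25 → nearest is A
(4, 2) — d² to each: A:265, B:171.25, C:138.5, D:238.5, E:64.25, F:194.5 → nearest is E
(-10, 8.5) — d² to each: A:310.25, B:34, C:87.25, D:862.25, E:533, F:510.25 → nearest is B
(-12, -7.5) — d² to each: A:18.25, B:410, C:69.25, D:568.25, E:657, F:172.25 → nearest is A
2 of the 6 points have E as nearest.

2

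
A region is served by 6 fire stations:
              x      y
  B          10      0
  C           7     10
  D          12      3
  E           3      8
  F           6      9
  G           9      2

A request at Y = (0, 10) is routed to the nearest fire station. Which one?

E

Since √ is increasing, it suffices to compare squared distances:
|YB|² = (0−10)² + (10−0)² = 100 + 100 = 200
|YC|² = (0−7)² + (10−10)² = 49 + 0 = 49
|YD|² = (0−12)² + (10−3)² = 144 + 49 = 193
|YE|² = (0−3)² + (10−8)² = 9 + 4 = 13
|YF|² = (0−6)² + (10−9)² = 36 + 1 = 37
|YG|² = (0−9)² + (10−2)² = 81 + 64 = 145
The smallest is to E, so Y lies in the Voronoi region of E.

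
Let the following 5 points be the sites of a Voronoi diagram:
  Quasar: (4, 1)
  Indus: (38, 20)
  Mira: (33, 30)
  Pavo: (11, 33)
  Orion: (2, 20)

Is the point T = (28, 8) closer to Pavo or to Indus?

Indus

Compare squared distances:
d²(T, Pavo) = (28−11)² + (8−33)² = 289 + 625 = 914
d²(T, Indus) = (28−38)² + (8−20)² = 100 + 144 = 244
914 > 244, so Indus is closer.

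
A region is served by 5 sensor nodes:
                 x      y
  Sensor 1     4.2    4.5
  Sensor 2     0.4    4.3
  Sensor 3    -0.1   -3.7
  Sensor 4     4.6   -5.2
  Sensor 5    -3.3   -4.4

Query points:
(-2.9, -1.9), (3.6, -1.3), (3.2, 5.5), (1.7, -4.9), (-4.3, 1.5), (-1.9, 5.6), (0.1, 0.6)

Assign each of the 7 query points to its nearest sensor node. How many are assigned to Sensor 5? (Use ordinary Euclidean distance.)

(-2.9, -1.9) — d² to each: Sensor 1:91.37, Sensor 2:49.33, Sensor 3:11.08, Sensor 4:67.14, Sensor 5:6.41 → nearest is Sensor 5
(3.6, -1.3) — d² to each: Sensor 1:34, Sensor 2:41.6, Sensor 3:19.45, Sensor 4:16.21, Sensor 5:57.22 → nearest is Sensor 4
(3.2, 5.5) — d² to each: Sensor 1:2, Sensor 2:9.28, Sensor 3:95.53, Sensor 4:116.45, Sensor 5:140.26 → nearest is Sensor 1
(1.7, -4.9) — d² to each: Sensor 1:94.61, Sensor 2:86.33, Sensor 3:4.68, Sensor 4:8.5, Sensor 5:25.25 → nearest is Sensor 3
(-4.3, 1.5) — d² to each: Sensor 1:81.25, Sensor 2:29.93, Sensor 3:44.68, Sensor 4:124.1, Sensor 5:35.81 → nearest is Sensor 2
(-1.9, 5.6) — d² to each: Sensor 1:38.42, Sensor 2:6.98, Sensor 3:89.73, Sensor 4:158.89, Sensor 5:101.96 → nearest is Sensor 2
(0.1, 0.6) — d² to each: Sensor 1:32.02, Sensor 2:13.78, Sensor 3:18.53, Sensor 4:53.89, Sensor 5:36.56 → nearest is Sensor 2
1 of the 7 points has Sensor 5 as nearest.

1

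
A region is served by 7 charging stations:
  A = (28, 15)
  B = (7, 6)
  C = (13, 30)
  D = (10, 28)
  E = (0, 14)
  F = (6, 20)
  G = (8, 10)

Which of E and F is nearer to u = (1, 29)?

F

Compare squared distances:
|uE|² = (1−0)² + (29−14)² = 1 + 225 = 226
|uF|² = (1−6)² + (29−20)² = 25 + 81 = 106
226 > 106, so F is closer.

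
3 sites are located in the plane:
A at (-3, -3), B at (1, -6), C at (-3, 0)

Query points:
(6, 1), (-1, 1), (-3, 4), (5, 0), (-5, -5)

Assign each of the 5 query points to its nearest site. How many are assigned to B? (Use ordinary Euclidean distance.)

2

(6, 1) — d² to each: A:97, B:74, C:82 → nearest is B
(-1, 1) — d² to each: A:20, B:53, C:5 → nearest is C
(-3, 4) — d² to each: A:49, B:116, C:16 → nearest is C
(5, 0) — d² to each: A:73, B:52, C:64 → nearest is B
(-5, -5) — d² to each: A:8, B:37, C:29 → nearest is A
2 of the 5 points have B as nearest.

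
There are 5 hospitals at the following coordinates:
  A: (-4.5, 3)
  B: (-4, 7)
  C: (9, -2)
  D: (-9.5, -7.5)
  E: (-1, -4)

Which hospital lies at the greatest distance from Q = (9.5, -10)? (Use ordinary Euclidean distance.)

Since √ is increasing, it suffices to compare squared distances:
|QA|² = (9.5−(-4.5))² + (-10−3)² = 196 + 169 = 365
|QB|² = (9.5−(-4))² + (-10−7)² = 182.25 + 289 = 471.25
|QC|² = (9.5−9)² + (-10−(-2))² = 0.25 + 64 = 64.25
|QD|² = (9.5−(-9.5))² + (-10−(-7.5))² = 361 + 6.25 = 367.25
|QE|² = (9.5−(-1))² + (-10−(-4))² = 110.25 + 36 = 146.25
The largest is to B.

B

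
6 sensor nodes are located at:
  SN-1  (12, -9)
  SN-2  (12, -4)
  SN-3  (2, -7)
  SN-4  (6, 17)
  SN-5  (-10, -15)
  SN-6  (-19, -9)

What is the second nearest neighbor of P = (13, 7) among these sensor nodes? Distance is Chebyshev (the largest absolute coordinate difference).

SN-2

d(P, SN-1) = max(1, 16) = 16
d(P, SN-2) = max(1, 11) = 11
d(P, SN-3) = max(11, 14) = 14
d(P, SN-4) = max(7, 10) = 10
d(P, SN-5) = max(23, 22) = 23
d(P, SN-6) = max(32, 16) = 32
Sorted ascending: SN-4, SN-2, SN-3, … — the second-nearest is SN-2.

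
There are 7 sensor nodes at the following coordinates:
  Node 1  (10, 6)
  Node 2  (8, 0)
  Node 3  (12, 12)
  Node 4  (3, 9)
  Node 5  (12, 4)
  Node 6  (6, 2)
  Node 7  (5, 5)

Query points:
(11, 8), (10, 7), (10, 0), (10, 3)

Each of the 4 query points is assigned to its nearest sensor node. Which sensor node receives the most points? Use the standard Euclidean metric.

Node 1

(11, 8) — d² to each: Node 1:5, Node 2:73, Node 3:17, Node 4:65, Node 5:17, Node 6:61, Node 7:45 → nearest is Node 1
(10, 7) — d² to each: Node 1:1, Node 2:53, Node 3:29, Node 4:53, Node 5:13, Node 6:41, Node 7:29 → nearest is Node 1
(10, 0) — d² to each: Node 1:36, Node 2:4, Node 3:148, Node 4:130, Node 5:20, Node 6:20, Node 7:50 → nearest is Node 2
(10, 3) — d² to each: Node 1:9, Node 2:13, Node 3:85, Node 4:85, Node 5:5, Node 6:17, Node 7:29 → nearest is Node 5
Tally — Node 1:2, Node 2:1, Node 5:1. Node 1 captures the most (2).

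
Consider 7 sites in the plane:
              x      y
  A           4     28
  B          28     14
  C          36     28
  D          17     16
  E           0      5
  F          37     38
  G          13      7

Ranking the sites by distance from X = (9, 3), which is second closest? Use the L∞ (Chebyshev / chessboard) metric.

E

d(X,A) = max(5, 25) = 25
d(X,B) = max(19, 11) = 19
d(X,C) = max(27, 25) = 27
d(X,D) = max(8, 13) = 13
d(X,E) = max(9, 2) = 9
d(X,F) = max(28, 35) = 35
d(X,G) = max(4, 4) = 4
Sorted ascending: G, E, D, … — the second-nearest is E.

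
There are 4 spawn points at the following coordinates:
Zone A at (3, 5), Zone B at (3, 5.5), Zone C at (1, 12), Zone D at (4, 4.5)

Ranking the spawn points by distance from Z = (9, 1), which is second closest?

Since √ is increasing, it suffices to compare squared distances:
d²(Z, Zone A) = (9−3)² + (1−5)² = 36 + 16 = 52
d²(Z, Zone B) = (9−3)² + (1−5.5)² = 36 + 20.25 = 56.25
d²(Z, Zone C) = (9−1)² + (1−12)² = 64 + 121 = 185
d²(Z, Zone D) = (9−4)² + (1−4.5)² = 25 + 12.25 = 37.25
Sorted ascending: Zone D, Zone A, Zone B, … — the second-nearest is Zone A.

Zone A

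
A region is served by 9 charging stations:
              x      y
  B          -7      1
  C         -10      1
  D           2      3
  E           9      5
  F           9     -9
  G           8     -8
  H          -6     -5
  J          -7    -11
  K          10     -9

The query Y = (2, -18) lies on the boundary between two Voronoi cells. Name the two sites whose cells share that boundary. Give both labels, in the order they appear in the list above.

Squared distances from Y to each site:
|YB|² = (2−(-7))² + (-18−1)² = 81 + 361 = 442
|YC|² = (2−(-10))² + (-18−1)² = 144 + 361 = 505
|YD|² = (2−2)² + (-18−3)² = 0 + 441 = 441
|YE|² = (2−9)² + (-18−5)² = 49 + 529 = 578
|YF|² = (2−9)² + (-18−(-9))² = 49 + 81 = 130
|YG|² = (2−8)² + (-18−(-8))² = 36 + 100 = 136
|YH|² = (2−(-6))² + (-18−(-5))² = 64 + 169 = 233
|YJ|² = (2−(-7))² + (-18−(-11))² = 81 + 49 = 130
|YK|² = (2−10)² + (-18−(-9))² = 64 + 81 = 145
Y is equidistant from F and J (both at squared distance 130), and every other site is strictly farther — so Y lies on the F–J Voronoi edge.

F and J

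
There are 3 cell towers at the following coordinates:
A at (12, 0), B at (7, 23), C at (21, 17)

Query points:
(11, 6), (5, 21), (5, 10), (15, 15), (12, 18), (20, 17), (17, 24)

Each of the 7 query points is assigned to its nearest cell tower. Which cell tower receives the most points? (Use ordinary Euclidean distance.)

(11, 6) — d² to each: A:37, B:305, C:221 → nearest is A
(5, 21) — d² to each: A:490, B:8, C:272 → nearest is B
(5, 10) — d² to each: A:149, B:173, C:305 → nearest is A
(15, 15) — d² to each: A:234, B:128, C:40 → nearest is C
(12, 18) — d² to each: A:324, B:50, C:82 → nearest is B
(20, 17) — d² to each: A:353, B:205, C:1 → nearest is C
(17, 24) — d² to each: A:601, B:101, C:65 → nearest is C
Tally — A:2, B:2, C:3. C captures the most (3).

C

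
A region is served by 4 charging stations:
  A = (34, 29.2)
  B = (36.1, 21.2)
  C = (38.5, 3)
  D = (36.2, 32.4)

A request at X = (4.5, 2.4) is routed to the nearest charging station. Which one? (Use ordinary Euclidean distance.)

Squared Euclidean distances:
|XA|² = 870.25 + 718.24 = 1588.49
|XB|² = 998.56 + 353.44 = 1352
|XC|² = 1156 + 0.36 = 1156.36
|XD|² = 1004.89 + 900 = 1904.89
Minimum is at C.

C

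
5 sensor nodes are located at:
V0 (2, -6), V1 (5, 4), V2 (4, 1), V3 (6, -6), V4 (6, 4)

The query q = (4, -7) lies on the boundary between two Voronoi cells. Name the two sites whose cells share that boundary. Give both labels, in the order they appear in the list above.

V0 and V3

Squared distances from q to each site:
|qV0|² = (4−2)² + (-7−(-6))² = 4 + 1 = 5
|qV1|² = (4−5)² + (-7−4)² = 1 + 121 = 122
|qV2|² = (4−4)² + (-7−1)² = 0 + 64 = 64
|qV3|² = (4−6)² + (-7−(-6))² = 4 + 1 = 5
|qV4|² = (4−6)² + (-7−4)² = 4 + 121 = 125
q is equidistant from V0 and V3 (both at squared distance 5), and every other site is strictly farther — so q lies on the V0–V3 Voronoi edge.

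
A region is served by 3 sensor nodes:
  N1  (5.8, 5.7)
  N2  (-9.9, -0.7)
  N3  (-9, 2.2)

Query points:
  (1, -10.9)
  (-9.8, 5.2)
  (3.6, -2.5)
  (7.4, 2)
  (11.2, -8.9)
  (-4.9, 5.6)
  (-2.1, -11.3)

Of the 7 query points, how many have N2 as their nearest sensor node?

2

(1, -10.9) — d² to each: N1:298.6, N2:222.85, N3:271.61 → nearest is N2
(-9.8, 5.2) — d² to each: N1:243.61, N2:34.82, N3:9.64 → nearest is N3
(3.6, -2.5) — d² to each: N1:72.08, N2:185.49, N3:180.85 → nearest is N1
(7.4, 2) — d² to each: N1:16.25, N2:306.58, N3:269 → nearest is N1
(11.2, -8.9) — d² to each: N1:242.32, N2:512.45, N3:531.25 → nearest is N1
(-4.9, 5.6) — d² to each: N1:114.5, N2:64.69, N3:28.37 → nearest is N3
(-2.1, -11.3) — d² to each: N1:351.41, N2:173.2, N3:229.86 → nearest is N2
2 of the 7 points have N2 as nearest.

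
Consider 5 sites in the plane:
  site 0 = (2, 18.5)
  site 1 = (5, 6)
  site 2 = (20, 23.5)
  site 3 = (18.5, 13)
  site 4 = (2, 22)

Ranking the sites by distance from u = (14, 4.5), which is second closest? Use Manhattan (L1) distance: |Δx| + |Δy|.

d(u, site 0) = |14−2| + |4.5−18.5| = 12 + 14 = 26
d(u, site 1) = |14−5| + |4.5−6| = 9 + 1.5 = 10.5
d(u, site 2) = |14−20| + |4.5−23.5| = 6 + 19 = 25
d(u, site 3) = |14−18.5| + |4.5−13| = 4.5 + 8.5 = 13
d(u, site 4) = |14−2| + |4.5−22| = 12 + 17.5 = 29.5
Sorted ascending: site 1, site 3, site 2, … — the second-nearest is site 3.

site 3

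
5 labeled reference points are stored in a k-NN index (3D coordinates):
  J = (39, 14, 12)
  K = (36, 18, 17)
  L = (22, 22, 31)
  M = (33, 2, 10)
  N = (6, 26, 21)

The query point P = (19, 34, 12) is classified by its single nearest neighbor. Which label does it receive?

N

Squared Euclidean distances:
|PJ|² = (19−39)² + (34−14)² + (12−12)² = 400 + 400 + 0 = 800
|PK|² = (19−36)² + (34−18)² + (12−17)² = 289 + 256 + 25 = 570
|PL|² = (19−22)² + (34−22)² + (12−31)² = 9 + 144 + 361 = 514
|PM|² = (19−33)² + (34−2)² + (12−10)² = 196 + 1024 + 4 = 1224
|PN|² = (19−6)² + (34−26)² + (12−21)² = 169 + 64 + 81 = 314
The smallest is to N, so P lies in the Voronoi region of N.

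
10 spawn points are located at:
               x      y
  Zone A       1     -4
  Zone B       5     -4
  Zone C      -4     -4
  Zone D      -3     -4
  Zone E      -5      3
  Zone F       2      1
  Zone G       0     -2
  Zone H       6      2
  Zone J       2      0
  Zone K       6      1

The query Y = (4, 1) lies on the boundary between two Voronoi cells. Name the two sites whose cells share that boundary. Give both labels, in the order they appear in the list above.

Squared distances from Y to each site:
d²(Y, Zone A) = 9 + 25 = 34
d²(Y, Zone B) = 1 + 25 = 26
d²(Y, Zone C) = 64 + 25 = 89
d²(Y, Zone D) = 49 + 25 = 74
d²(Y, Zone E) = 81 + 4 = 85
d²(Y, Zone F) = 4 + 0 = 4
d²(Y, Zone G) = 16 + 9 = 25
d²(Y, Zone H) = 4 + 1 = 5
d²(Y, Zone J) = 4 + 1 = 5
d²(Y, Zone K) = 4 + 0 = 4
Y is equidistant from Zone F and Zone K (both at squared distance 4), and every other site is strictly farther — so Y lies on the Zone F–Zone K Voronoi edge.

Zone F and Zone K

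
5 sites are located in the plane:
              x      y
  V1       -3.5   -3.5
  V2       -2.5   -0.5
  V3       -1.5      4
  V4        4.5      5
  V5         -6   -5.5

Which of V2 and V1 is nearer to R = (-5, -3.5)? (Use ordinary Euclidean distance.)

V1

Compare squared distances:
|RV2|² = (-5−(-2.5))² + (-3.5−(-0.5))² = 6.25 + 9 = 15.25
|RV1|² = (-5−(-3.5))² + (-3.5−(-3.5))² = 2.25 + 0 = 2.25
15.25 > 2.25, so V1 is closer.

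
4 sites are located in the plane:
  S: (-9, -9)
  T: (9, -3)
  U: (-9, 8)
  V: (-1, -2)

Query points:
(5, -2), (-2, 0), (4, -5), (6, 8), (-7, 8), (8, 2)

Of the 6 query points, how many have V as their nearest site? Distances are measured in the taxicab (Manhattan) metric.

(5, -2) — d to each: S:21, T:5, U:24, V:6 → nearest is T
(-2, 0) — d to each: S:16, T:14, U:15, V:3 → nearest is V
(4, -5) — d to each: S:17, T:7, U:26, V:8 → nearest is T
(6, 8) — d to each: S:32, T:14, U:15, V:17 → nearest is T
(-7, 8) — d to each: S:19, T:27, U:2, V:16 → nearest is U
(8, 2) — d to each: S:28, T:6, U:23, V:13 → nearest is T
1 of the 6 points has V as nearest.

1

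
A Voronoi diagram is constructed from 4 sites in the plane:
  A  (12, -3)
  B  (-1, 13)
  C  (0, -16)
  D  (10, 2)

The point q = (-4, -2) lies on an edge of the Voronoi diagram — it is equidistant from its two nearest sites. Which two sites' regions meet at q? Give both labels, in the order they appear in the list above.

C and D

Squared distances from q to each site:
|qA|² = (-4−12)² + (-2−(-3))² = 256 + 1 = 257
|qB|² = (-4−(-1))² + (-2−13)² = 9 + 225 = 234
|qC|² = (-4−0)² + (-2−(-16))² = 16 + 196 = 212
|qD|² = (-4−10)² + (-2−2)² = 196 + 16 = 212
q is equidistant from C and D (both at squared distance 212), and every other site is strictly farther — so q lies on the C–D Voronoi edge.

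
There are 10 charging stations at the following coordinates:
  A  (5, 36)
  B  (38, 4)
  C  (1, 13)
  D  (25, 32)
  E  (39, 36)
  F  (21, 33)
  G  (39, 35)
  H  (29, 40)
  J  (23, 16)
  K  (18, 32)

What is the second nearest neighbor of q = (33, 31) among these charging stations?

E

Compare squared distances (the ordering matches that of the actual distances):
|qA|² = 784 + 25 = 809
|qB|² = 25 + 729 = 754
|qC|² = 1024 + 324 = 1348
|qD|² = 64 + 1 = 65
|qE|² = 36 + 25 = 61
|qF|² = 144 + 4 = 148
|qG|² = 36 + 16 = 52
|qH|² = 16 + 81 = 97
|qJ|² = 100 + 225 = 325
|qK|² = 225 + 1 = 226
Sorted ascending: G, E, D, … — the second-nearest is E.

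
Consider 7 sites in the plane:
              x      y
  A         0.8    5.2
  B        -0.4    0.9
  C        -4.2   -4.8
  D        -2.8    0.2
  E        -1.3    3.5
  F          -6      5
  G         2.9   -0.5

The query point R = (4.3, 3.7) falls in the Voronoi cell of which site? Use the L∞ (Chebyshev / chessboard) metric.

A

d(R,A) = max(3.5, 1.5) = 3.5
d(R,B) = max(4.7, 2.8) = 4.7
d(R,C) = max(8.5, 8.5) = 8.5
d(R,D) = max(7.1, 3.5) = 7.1
d(R,E) = max(5.6, 0.2) = 5.6
d(R,F) = max(10.3, 1.3) = 10.3
d(R,G) = max(1.4, 4.2) = 4.2
A is nearest.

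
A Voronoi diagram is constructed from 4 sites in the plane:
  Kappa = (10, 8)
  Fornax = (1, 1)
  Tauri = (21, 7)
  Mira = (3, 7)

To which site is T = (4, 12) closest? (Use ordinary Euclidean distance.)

Mira

Compare squared distances (the ordering matches that of the actual distances):
d²(T, Kappa) = 36 + 16 = 52
d²(T, Fornax) = 9 + 121 = 130
d²(T, Tauri) = 289 + 25 = 314
d²(T, Mira) = 1 + 25 = 26
Minimum is at Mira.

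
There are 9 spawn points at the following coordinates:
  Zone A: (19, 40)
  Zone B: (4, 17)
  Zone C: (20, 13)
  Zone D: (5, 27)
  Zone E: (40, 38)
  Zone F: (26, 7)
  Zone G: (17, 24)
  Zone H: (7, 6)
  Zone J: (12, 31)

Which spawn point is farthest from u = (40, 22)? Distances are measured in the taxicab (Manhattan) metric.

d(u, Zone A) = |40−19| + |22−40| = 21 + 18 = 39
d(u, Zone B) = |40−4| + |22−17| = 36 + 5 = 41
d(u, Zone C) = |40−20| + |22−13| = 20 + 9 = 29
d(u, Zone D) = |40−5| + |22−27| = 35 + 5 = 40
d(u, Zone E) = |40−40| + |22−38| = 0 + 16 = 16
d(u, Zone F) = |40−26| + |22−7| = 14 + 15 = 29
d(u, Zone G) = |40−17| + |22−24| = 23 + 2 = 25
d(u, Zone H) = |40−7| + |22−6| = 33 + 16 = 49
d(u, Zone J) = |40−12| + |22−31| = 28 + 9 = 37
The largest is to Zone H.

Zone H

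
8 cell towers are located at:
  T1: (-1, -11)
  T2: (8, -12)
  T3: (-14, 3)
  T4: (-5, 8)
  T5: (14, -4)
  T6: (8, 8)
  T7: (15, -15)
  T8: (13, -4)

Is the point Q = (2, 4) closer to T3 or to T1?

T1

Compare squared distances:
|QT3|² = (2−(-14))² + (4−3)² = 256 + 1 = 257
|QT1|² = (2−(-1))² + (4−(-11))² = 9 + 225 = 234
257 > 234, so T1 is closer.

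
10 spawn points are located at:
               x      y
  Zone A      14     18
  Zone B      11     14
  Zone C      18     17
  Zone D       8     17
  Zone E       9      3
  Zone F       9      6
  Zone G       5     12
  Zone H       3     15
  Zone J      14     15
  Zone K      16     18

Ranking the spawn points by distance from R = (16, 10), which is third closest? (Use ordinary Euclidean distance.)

Zone C

Compare squared distances (the ordering matches that of the actual distances):
d²(R, Zone A) = 4 + 64 = 68
d²(R, Zone B) = 25 + 16 = 41
d²(R, Zone C) = 4 + 49 = 53
d²(R, Zone D) = 64 + 49 = 113
d²(R, Zone E) = 49 + 49 = 98
d²(R, Zone F) = 49 + 16 = 65
d²(R, Zone G) = 121 + 4 = 125
d²(R, Zone H) = 169 + 25 = 194
d²(R, Zone J) = 4 + 25 = 29
d²(R, Zone K) = 0 + 64 = 64
Sorted ascending: Zone J, Zone B, Zone C, Zone K, … — the third-nearest is Zone C.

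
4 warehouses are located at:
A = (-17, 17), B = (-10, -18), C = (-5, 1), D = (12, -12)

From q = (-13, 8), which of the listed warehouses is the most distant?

D

Compare squared distances (the ordering matches that of the actual distances):
|qA|² = (-13−(-17))² + (8−17)² = 16 + 81 = 97
|qB|² = (-13−(-10))² + (8−(-18))² = 9 + 676 = 685
|qC|² = (-13−(-5))² + (8−1)² = 64 + 49 = 113
|qD|² = (-13−12)² + (8−(-12))² = 625 + 400 = 1025
The largest is to D.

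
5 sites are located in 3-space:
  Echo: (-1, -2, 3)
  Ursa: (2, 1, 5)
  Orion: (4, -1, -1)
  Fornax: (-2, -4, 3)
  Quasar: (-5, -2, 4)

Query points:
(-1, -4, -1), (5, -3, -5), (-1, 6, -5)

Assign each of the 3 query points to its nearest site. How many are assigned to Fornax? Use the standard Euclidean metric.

(-1, -4, -1) — d² to each: Echo:20, Ursa:70, Orion:34, Fornax:17, Quasar:45 → nearest is Fornax
(5, -3, -5) — d² to each: Echo:101, Ursa:125, Orion:21, Fornax:114, Quasar:182 → nearest is Orion
(-1, 6, -5) — d² to each: Echo:128, Ursa:134, Orion:90, Fornax:165, Quasar:161 → nearest is Orion
1 of the 3 points has Fornax as nearest.

1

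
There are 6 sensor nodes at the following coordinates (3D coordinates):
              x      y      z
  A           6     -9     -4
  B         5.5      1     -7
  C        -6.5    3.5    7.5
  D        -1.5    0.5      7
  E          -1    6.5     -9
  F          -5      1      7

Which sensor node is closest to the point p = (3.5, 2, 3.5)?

D

Since √ is increasing, it suffices to compare squared distances:
|pA|² = 6.25 + 121 + 56.25 = 183.5
|pB|² = 4 + 1 + 110.25 = 115.25
|pC|² = 100 + 2.25 + 16 = 118.25
|pD|² = 25 + 2.25 + 12.25 = 39.5
|pE|² = 20.25 + 20.25 + 156.25 = 196.75
|pF|² = 72.25 + 1 + 12.25 = 85.5
The smallest is to D, so p lies in the Voronoi region of D.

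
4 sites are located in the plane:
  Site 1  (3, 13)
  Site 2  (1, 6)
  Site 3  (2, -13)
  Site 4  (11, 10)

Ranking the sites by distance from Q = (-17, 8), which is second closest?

Site 1

Squared Euclidean distances:
d²(Q, Site 1) = (-17−3)² + (8−13)² = 400 + 25 = 425
d²(Q, Site 2) = (-17−1)² + (8−6)² = 324 + 4 = 328
d²(Q, Site 3) = (-17−2)² + (8−(-13))² = 361 + 441 = 802
d²(Q, Site 4) = (-17−11)² + (8−10)² = 784 + 4 = 788
Sorted ascending: Site 2, Site 1, Site 4, … — the second-nearest is Site 1.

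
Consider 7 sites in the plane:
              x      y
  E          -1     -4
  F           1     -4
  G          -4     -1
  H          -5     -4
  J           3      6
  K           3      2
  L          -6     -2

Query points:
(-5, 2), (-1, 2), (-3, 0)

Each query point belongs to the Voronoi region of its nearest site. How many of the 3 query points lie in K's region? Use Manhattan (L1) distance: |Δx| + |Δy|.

1

(-5, 2) — d to each: E:10, F:12, G:4, H:6, J:12, K:8, L:5 → nearest is G
(-1, 2) — d to each: E:6, F:8, G:6, H:10, J:8, K:4, L:9 → nearest is K
(-3, 0) — d to each: E:6, F:8, G:2, H:6, J:12, K:8, L:5 → nearest is G
1 of the 3 points has K as nearest.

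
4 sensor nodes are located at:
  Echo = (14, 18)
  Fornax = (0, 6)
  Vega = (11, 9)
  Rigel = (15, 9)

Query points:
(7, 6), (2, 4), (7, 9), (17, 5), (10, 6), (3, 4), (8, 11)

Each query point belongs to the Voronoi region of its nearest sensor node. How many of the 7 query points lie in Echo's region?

0

(7, 6) — d² to each: Echo:193, Fornax:49, Vega:25, Rigel:73 → nearest is Vega
(2, 4) — d² to each: Echo:340, Fornax:8, Vega:106, Rigel:194 → nearest is Fornax
(7, 9) — d² to each: Echo:130, Fornax:58, Vega:16, Rigel:64 → nearest is Vega
(17, 5) — d² to each: Echo:178, Fornax:290, Vega:52, Rigel:20 → nearest is Rigel
(10, 6) — d² to each: Echo:160, Fornax:100, Vega:10, Rigel:34 → nearest is Vega
(3, 4) — d² to each: Echo:317, Fornax:13, Vega:89, Rigel:169 → nearest is Fornax
(8, 11) — d² to each: Echo:85, Fornax:89, Vega:13, Rigel:53 → nearest is Vega
0 of the 7 points have Echo as nearest.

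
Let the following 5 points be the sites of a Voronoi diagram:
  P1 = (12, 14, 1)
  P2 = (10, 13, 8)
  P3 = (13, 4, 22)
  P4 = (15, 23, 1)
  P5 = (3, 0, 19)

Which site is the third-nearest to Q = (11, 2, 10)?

P3

Squared Euclidean distances:
|QP1|² = 1 + 144 + 81 = 226
|QP2|² = 1 + 121 + 4 = 126
|QP3|² = 4 + 4 + 144 = 152
|QP4|² = 16 + 441 + 81 = 538
|QP5|² = 64 + 4 + 81 = 149
Sorted ascending: P2, P5, P3, P1, … — the third-nearest is P3.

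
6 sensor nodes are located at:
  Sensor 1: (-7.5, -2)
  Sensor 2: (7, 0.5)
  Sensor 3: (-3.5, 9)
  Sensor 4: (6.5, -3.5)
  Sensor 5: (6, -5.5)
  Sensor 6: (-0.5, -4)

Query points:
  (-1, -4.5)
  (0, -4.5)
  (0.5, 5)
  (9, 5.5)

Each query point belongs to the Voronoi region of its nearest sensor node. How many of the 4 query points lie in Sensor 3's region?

1

(-1, -4.5) — d² to each: Sensor 1:48.5, Sensor 2:89, Sensor 3:188.5, Sensor 4:57.25, Sensor 5:50, Sensor 6:0.5 → nearest is Sensor 6
(0, -4.5) — d² to each: Sensor 1:62.5, Sensor 2:74, Sensor 3:194.5, Sensor 4:43.25, Sensor 5:37, Sensor 6:0.5 → nearest is Sensor 6
(0.5, 5) — d² to each: Sensor 1:113, Sensor 2:62.5, Sensor 3:32, Sensor 4:108.25, Sensor 5:140.5, Sensor 6:82 → nearest is Sensor 3
(9, 5.5) — d² to each: Sensor 1:328.5, Sensor 2:29, Sensor 3:168.5, Sensor 4:87.25, Sensor 5:130, Sensor 6:180.5 → nearest is Sensor 2
1 of the 4 points has Sensor 3 as nearest.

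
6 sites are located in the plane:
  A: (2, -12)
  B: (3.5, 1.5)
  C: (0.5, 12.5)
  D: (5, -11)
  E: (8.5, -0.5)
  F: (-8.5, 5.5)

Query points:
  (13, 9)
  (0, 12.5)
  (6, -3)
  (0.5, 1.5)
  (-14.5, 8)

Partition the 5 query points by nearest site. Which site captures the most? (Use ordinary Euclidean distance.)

(13, 9) — d² to each: A:562, B:146.5, C:168.5, D:464, E:110.5, F:474.5 → nearest is E
(0, 12.5) — d² to each: A:604.25, B:133.25, C:0.25, D:577.25, E:241.25, F:121.25 → nearest is C
(6, -3) — d² to each: A:97, B:26.5, C:270.5, D:65, E:12.5, F:282.5 → nearest is E
(0.5, 1.5) — d² to each: A:184.5, B:9, C:121, D:176.5, E:68, F:97 → nearest is B
(-14.5, 8) — d² to each: A:672.25, B:366.25, C:245.25, D:741.25, E:601.25, F:42.25 → nearest is F
Tally — B:1, C:1, E:2, F:1. E captures the most (2).

E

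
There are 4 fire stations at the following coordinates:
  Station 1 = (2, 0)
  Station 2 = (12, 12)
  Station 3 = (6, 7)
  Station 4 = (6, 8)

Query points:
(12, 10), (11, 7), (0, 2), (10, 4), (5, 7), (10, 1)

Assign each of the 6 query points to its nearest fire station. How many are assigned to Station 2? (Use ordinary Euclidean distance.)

(12, 10) — d² to each: Station 1:200, Station 2:4, Station 3:45, Station 4:40 → nearest is Station 2
(11, 7) — d² to each: Station 1:130, Station 2:26, Station 3:25, Station 4:26 → nearest is Station 3
(0, 2) — d² to each: Station 1:8, Station 2:244, Station 3:61, Station 4:72 → nearest is Station 1
(10, 4) — d² to each: Station 1:80, Station 2:68, Station 3:25, Station 4:32 → nearest is Station 3
(5, 7) — d² to each: Station 1:58, Station 2:74, Station 3:1, Station 4:2 → nearest is Station 3
(10, 1) — d² to each: Station 1:65, Station 2:125, Station 3:52, Station 4:65 → nearest is Station 3
1 of the 6 points has Station 2 as nearest.

1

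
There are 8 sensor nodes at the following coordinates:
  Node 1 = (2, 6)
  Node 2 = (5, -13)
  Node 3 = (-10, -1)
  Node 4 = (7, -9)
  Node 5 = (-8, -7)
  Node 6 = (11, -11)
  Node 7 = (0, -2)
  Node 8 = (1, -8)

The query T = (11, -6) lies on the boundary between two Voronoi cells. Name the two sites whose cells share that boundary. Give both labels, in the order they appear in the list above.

Squared distances from T to each site:
d²(T, Node 1) = 81 + 144 = 225
d²(T, Node 2) = 36 + 49 = 85
d²(T, Node 3) = 441 + 25 = 466
d²(T, Node 4) = 16 + 9 = 25
d²(T, Node 5) = 361 + 1 = 362
d²(T, Node 6) = 0 + 25 = 25
d²(T, Node 7) = 121 + 16 = 137
d²(T, Node 8) = 100 + 4 = 104
T is equidistant from Node 4 and Node 6 (both at squared distance 25), and every other site is strictly farther — so T lies on the Node 4–Node 6 Voronoi edge.

Node 4 and Node 6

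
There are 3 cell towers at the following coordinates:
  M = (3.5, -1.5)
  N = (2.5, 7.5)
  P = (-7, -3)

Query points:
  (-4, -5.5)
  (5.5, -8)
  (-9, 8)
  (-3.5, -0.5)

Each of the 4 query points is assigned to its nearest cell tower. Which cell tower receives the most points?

(-4, -5.5) — d² to each: M:72.25, N:211.25, P:15.25 → nearest is P
(5.5, -8) — d² to each: M:46.25, N:249.25, P:181.25 → nearest is M
(-9, 8) — d² to each: M:246.5, N:132.5, P:125 → nearest is P
(-3.5, -0.5) — d² to each: M:50, N:100, P:18.5 → nearest is P
Tally — M:1, P:3. P captures the most (3).

P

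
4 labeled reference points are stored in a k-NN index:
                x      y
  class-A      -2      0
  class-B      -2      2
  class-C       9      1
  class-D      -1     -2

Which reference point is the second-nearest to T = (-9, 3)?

class-A

Since √ is increasing, it suffices to compare squared distances:
d²(T, class-A) = (-9−(-2))² + (3−0)² = 49 + 9 = 58
d²(T, class-B) = (-9−(-2))² + (3−2)² = 49 + 1 = 50
d²(T, class-C) = (-9−9)² + (3−1)² = 324 + 4 = 328
d²(T, class-D) = (-9−(-1))² + (3−(-2))² = 64 + 25 = 89
Sorted ascending: class-B, class-A, class-D, … — the second-nearest is class-A.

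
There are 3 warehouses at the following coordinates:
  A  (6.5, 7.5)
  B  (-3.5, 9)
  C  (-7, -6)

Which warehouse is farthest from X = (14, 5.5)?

C

Squared Euclidean distances:
|XA|² = 56.25 + 4 = 60.25
|XB|² = 306.25 + 12.25 = 318.5
|XC|² = 441 + 132.25 = 573.25
The largest is to C.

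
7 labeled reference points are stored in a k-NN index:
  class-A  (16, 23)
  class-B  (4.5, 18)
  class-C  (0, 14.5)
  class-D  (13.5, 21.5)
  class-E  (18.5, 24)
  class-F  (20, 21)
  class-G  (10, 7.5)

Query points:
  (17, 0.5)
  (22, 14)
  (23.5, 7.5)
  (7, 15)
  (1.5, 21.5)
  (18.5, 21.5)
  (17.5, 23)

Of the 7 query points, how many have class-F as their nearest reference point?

(17, 0.5) — d² to each: class-A:507.25, class-B:462.5, class-C:485, class-D:453.25, class-E:554.5, class-F:429.25, class-G:98 → nearest is class-G
(22, 14) — d² to each: class-A:117, class-B:322.25, class-C:484.25, class-D:128.5, class-E:112.25, class-F:53, class-G:186.25 → nearest is class-F
(23.5, 7.5) — d² to each: class-A:296.5, class-B:471.25, class-C:601.25, class-D:296, class-E:297.25, class-F:194.5, class-G:182.25 → nearest is class-G
(7, 15) — d² to each: class-A:145, class-B:15.25, class-C:49.25, class-D:84.5, class-E:213.25, class-F:205, class-G:65.25 → nearest is class-B
(1.5, 21.5) — d² to each: class-A:212.5, class-B:21.25, class-C:51.25, class-D:144, class-E:295.25, class-F:342.5, class-G:268.25 → nearest is class-B
(18.5, 21.5) — d² to each: class-A:8.5, class-B:208.25, class-C:391.25, class-D:25, class-E:6.25, class-F:2.5, class-G:268.25 → nearest is class-F
(17.5, 23) — d² to each: class-A:2.25, class-B:194, class-C:378.5, class-D:18.25, class-E:2, class-F:10.25, class-G:296.5 → nearest is class-E
2 of the 7 points have class-F as nearest.

2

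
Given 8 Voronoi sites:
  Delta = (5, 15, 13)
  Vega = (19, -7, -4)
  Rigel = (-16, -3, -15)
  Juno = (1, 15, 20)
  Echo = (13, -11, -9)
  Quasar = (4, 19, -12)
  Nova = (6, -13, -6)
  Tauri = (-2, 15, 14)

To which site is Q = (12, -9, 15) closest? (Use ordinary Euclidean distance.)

Vega

Squared Euclidean distances:
d²(Q, Delta) = (12−5)² + (-9−15)² + (15−13)² = 49 + 576 + 4 = 629
d²(Q, Vega) = (12−19)² + (-9−(-7))² + (15−(-4))² = 49 + 4 + 361 = 414
d²(Q, Rigel) = (12−(-16))² + (-9−(-3))² + (15−(-15))² = 784 + 36 + 900 = 1720
d²(Q, Juno) = (12−1)² + (-9−15)² + (15−20)² = 121 + 576 + 25 = 722
d²(Q, Echo) = (12−13)² + (-9−(-11))² + (15−(-9))² = 1 + 4 + 576 = 581
d²(Q, Quasar) = (12−4)² + (-9−19)² + (15−(-12))² = 64 + 784 + 729 = 1577
d²(Q, Nova) = (12−6)² + (-9−(-13))² + (15−(-6))² = 36 + 16 + 441 = 493
d²(Q, Tauri) = (12−(-2))² + (-9−15)² + (15−14)² = 196 + 576 + 1 = 773
The smallest is to Vega, so Q lies in the Voronoi region of Vega.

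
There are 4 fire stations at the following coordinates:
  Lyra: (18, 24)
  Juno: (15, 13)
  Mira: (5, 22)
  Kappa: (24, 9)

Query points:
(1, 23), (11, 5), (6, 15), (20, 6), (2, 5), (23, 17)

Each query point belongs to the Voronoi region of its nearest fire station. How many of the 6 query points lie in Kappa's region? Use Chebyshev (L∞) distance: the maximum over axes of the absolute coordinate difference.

(1, 23) — d to each: Lyra:17, Juno:14, Mira:4, Kappa:23 → nearest is Mira
(11, 5) — d to each: Lyra:19, Juno:8, Mira:17, Kappa:13 → nearest is Juno
(6, 15) — d to each: Lyra:12, Juno:9, Mira:7, Kappa:18 → nearest is Mira
(20, 6) — d to each: Lyra:18, Juno:7, Mira:16, Kappa:4 → nearest is Kappa
(2, 5) — d to each: Lyra:19, Juno:13, Mira:17, Kappa:22 → nearest is Juno
(23, 17) — d to each: Lyra:7, Juno:8, Mira:18, Kappa:8 → nearest is Lyra
1 of the 6 points has Kappa as nearest.

1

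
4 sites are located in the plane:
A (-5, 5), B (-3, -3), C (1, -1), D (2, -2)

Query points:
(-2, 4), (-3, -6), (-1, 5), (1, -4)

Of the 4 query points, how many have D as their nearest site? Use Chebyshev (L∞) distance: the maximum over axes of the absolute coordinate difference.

1

(-2, 4) — d to each: A:3, B:7, C:5, D:6 → nearest is A
(-3, -6) — d to each: A:11, B:3, C:5, D:5 → nearest is B
(-1, 5) — d to each: A:4, B:8, C:6, D:7 → nearest is A
(1, -4) — d to each: A:9, B:4, C:3, D:2 → nearest is D
1 of the 4 points has D as nearest.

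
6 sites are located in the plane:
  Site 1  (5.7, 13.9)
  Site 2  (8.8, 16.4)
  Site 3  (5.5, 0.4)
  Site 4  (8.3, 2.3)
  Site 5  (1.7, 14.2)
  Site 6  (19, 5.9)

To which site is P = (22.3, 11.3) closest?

Site 6

Squared Euclidean distances:
d²(P, Site 1) = (22.3−5.7)² + (11.3−13.9)² = 275.56 + 6.76 = 282.32
d²(P, Site 2) = (22.3−8.8)² + (11.3−16.4)² = 182.25 + 26.01 = 208.26
d²(P, Site 3) = (22.3−5.5)² + (11.3−0.4)² = 282.24 + 118.81 = 401.05
d²(P, Site 4) = (22.3−8.3)² + (11.3−2.3)² = 196 + 81 = 277
d²(P, Site 5) = (22.3−1.7)² + (11.3−14.2)² = 424.36 + 8.41 = 432.77
d²(P, Site 6) = (22.3−19)² + (11.3−5.9)² = 10.89 + 29.16 = 40.05
Site 6 is nearest.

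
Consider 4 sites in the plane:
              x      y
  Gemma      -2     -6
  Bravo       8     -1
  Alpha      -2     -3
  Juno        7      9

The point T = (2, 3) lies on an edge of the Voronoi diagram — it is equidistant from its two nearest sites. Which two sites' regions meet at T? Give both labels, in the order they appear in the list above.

Bravo and Alpha

Squared distances from T to each site:
d²(T, Gemma) = 16 + 81 = 97
d²(T, Bravo) = 36 + 16 = 52
d²(T, Alpha) = 16 + 36 = 52
d²(T, Juno) = 25 + 36 = 61
T is equidistant from Bravo and Alpha (both at squared distance 52), and every other site is strictly farther — so T lies on the Bravo–Alpha Voronoi edge.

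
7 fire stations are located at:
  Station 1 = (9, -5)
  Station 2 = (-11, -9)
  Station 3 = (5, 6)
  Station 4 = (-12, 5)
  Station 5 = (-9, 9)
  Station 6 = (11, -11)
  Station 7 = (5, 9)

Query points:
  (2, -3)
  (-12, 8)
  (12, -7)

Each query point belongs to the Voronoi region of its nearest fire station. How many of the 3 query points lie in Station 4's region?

1

(2, -3) — d² to each: Station 1:53, Station 2:205, Station 3:90, Station 4:260, Station 5:265, Station 6:145, Station 7:153 → nearest is Station 1
(-12, 8) — d² to each: Station 1:610, Station 2:290, Station 3:293, Station 4:9, Station 5:10, Station 6:890, Station 7:290 → nearest is Station 4
(12, -7) — d² to each: Station 1:13, Station 2:533, Station 3:218, Station 4:720, Station 5:697, Station 6:17, Station 7:305 → nearest is Station 1
1 of the 3 points has Station 4 as nearest.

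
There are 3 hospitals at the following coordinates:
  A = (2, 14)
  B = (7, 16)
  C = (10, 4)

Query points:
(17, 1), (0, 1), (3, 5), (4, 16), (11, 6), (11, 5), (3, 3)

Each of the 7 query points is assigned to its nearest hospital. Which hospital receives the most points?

C

(17, 1) — d² to each: A:394, B:325, C:58 → nearest is C
(0, 1) — d² to each: A:173, B:274, C:109 → nearest is C
(3, 5) — d² to each: A:82, B:137, C:50 → nearest is C
(4, 16) — d² to each: A:8, B:9, C:180 → nearest is A
(11, 6) — d² to each: A:145, B:116, C:5 → nearest is C
(11, 5) — d² to each: A:162, B:137, C:2 → nearest is C
(3, 3) — d² to each: A:122, B:185, C:50 → nearest is C
Tally — A:1, C:6. C captures the most (6).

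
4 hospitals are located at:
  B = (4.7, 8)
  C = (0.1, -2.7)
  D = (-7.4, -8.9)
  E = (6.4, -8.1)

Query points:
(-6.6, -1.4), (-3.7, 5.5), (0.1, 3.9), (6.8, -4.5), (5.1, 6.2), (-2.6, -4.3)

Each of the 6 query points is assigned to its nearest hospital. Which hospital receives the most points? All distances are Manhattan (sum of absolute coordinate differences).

C

(-6.6, -1.4) — d to each: B:20.7, C:8, D:8.3, E:19.7 → nearest is C
(-3.7, 5.5) — d to each: B:10.9, C:12, D:18.1, E:23.7 → nearest is B
(0.1, 3.9) — d to each: B:8.7, C:6.6, D:20.3, E:18.3 → nearest is C
(6.8, -4.5) — d to each: B:14.6, C:8.5, D:18.6, E:4 → nearest is E
(5.1, 6.2) — d to each: B:2.2, C:13.9, D:27.6, E:15.6 → nearest is B
(-2.6, -4.3) — d to each: B:19.6, C:4.3, D:9.4, E:12.8 → nearest is C
Tally — B:2, C:3, E:1. C captures the most (3).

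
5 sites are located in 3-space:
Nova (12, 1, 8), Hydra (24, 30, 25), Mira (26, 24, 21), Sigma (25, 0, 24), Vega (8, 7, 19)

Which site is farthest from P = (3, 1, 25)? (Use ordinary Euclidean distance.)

Hydra

Compare squared distances (the ordering matches that of the actual distances):
d²(P, Nova) = 81 + 0 + 289 = 370
d²(P, Hydra) = 441 + 841 + 0 = 1282
d²(P, Mira) = 529 + 529 + 16 = 1074
d²(P, Sigma) = 484 + 1 + 1 = 486
d²(P, Vega) = 25 + 36 + 36 = 97
The largest is to Hydra.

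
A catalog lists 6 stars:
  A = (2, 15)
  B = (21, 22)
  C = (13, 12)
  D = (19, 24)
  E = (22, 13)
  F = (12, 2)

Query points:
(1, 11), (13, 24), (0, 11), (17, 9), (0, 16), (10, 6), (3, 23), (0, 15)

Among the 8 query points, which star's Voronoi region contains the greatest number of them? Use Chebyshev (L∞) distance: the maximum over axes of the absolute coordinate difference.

(1, 11) — d to each: A:4, B:20, C:12, D:18, E:21, F:11 → nearest is A
(13, 24) — d to each: A:11, B:8, C:12, D:6, E:11, F:22 → nearest is D
(0, 11) — d to each: A:4, B:21, C:13, D:19, E:22, F:12 → nearest is A
(17, 9) — d to each: A:15, B:13, C:4, D:15, E:5, F:7 → nearest is C
(0, 16) — d to each: A:2, B:21, C:13, D:19, E:22, F:14 → nearest is A
(10, 6) — d to each: A:9, B:16, C:6, D:18, E:12, F:4 → nearest is F
(3, 23) — d to each: A:8, B:18, C:11, D:16, E:19, F:21 → nearest is A
(0, 15) — d to each: A:2, B:21, C:13, D:19, E:22, F:13 → nearest is A
Tally — A:5, C:1, D:1, F:1. A captures the most (5).

A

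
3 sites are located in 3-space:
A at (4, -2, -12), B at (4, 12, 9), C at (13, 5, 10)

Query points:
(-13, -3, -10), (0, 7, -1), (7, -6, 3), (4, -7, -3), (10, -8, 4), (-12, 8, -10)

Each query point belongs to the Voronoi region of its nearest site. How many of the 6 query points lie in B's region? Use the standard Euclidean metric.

1

(-13, -3, -10) — d² to each: A:294, B:875, C:1140 → nearest is A
(0, 7, -1) — d² to each: A:218, B:141, C:294 → nearest is B
(7, -6, 3) — d² to each: A:250, B:369, C:206 → nearest is C
(4, -7, -3) — d² to each: A:106, B:505, C:394 → nearest is A
(10, -8, 4) — d² to each: A:328, B:461, C:214 → nearest is C
(-12, 8, -10) — d² to each: A:360, B:633, C:1034 → nearest is A
1 of the 6 points has B as nearest.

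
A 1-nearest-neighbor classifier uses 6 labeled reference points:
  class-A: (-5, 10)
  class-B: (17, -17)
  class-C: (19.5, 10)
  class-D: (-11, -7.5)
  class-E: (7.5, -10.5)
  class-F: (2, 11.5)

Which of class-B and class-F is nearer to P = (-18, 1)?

Compare squared distances:
d²(P, class-B) = (-18−17)² + (1−(-17))² = 1225 + 324 = 1549
d²(P, class-F) = (-18−2)² + (1−11.5)² = 400 + 110.25 = 510.25
1549 > 510.25, so class-F is closer.

class-F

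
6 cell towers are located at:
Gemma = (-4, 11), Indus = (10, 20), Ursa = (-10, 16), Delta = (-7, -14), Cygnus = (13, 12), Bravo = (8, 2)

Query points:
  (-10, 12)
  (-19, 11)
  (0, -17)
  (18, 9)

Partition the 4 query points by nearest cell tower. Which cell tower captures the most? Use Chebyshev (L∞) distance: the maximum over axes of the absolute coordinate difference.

Ursa

(-10, 12) — d to each: Gemma:6, Indus:20, Ursa:4, Delta:26, Cygnus:23, Bravo:18 → nearest is Ursa
(-19, 11) — d to each: Gemma:15, Indus:29, Ursa:9, Delta:25, Cygnus:32, Bravo:27 → nearest is Ursa
(0, -17) — d to each: Gemma:28, Indus:37, Ursa:33, Delta:7, Cygnus:29, Bravo:19 → nearest is Delta
(18, 9) — d to each: Gemma:22, Indus:11, Ursa:28, Delta:25, Cygnus:5, Bravo:10 → nearest is Cygnus
Tally — Ursa:2, Delta:1, Cygnus:1. Ursa captures the most (2).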